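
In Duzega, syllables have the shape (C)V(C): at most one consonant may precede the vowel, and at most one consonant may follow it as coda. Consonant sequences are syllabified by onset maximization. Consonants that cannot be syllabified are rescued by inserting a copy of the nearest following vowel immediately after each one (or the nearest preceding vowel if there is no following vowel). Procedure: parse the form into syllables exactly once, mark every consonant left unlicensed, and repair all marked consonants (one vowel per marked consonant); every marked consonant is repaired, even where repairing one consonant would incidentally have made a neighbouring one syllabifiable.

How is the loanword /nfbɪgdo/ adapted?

Under (C)V(C), the unsyllabifiable consonants are /n/, /f/ (at most one coda consonant is licensed; onsets are limited to one consonant).
Epenthesis after each stranded consonant: /n/ → /nɪ/, /f/ → /fɪ/.

nɪfɪbɪgdo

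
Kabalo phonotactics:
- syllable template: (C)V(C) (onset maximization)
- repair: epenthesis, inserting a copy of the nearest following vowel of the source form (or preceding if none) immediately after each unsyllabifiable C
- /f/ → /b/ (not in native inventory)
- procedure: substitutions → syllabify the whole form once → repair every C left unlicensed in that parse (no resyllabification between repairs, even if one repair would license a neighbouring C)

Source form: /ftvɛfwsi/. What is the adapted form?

bɛtɛvɛbwisi

Substitution: /f/ → /b/, giving /btvɛbwsi/.
The consonants /b/, /t/, /w/ cannot be parsed into a legal (C)V(C) syllable (at most one coda consonant is licensed; onsets are limited to one consonant).
Each unlicensed consonant becomes the onset of a new syllable: /b/ → /bɛ/, /t/ → /tɛ/, /w/ → /wi/.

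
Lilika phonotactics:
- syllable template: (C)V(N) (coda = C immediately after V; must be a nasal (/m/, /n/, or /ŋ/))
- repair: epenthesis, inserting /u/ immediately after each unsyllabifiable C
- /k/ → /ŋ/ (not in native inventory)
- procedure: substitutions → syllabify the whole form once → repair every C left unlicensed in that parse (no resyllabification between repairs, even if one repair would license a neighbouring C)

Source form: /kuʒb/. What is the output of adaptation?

Substitution: /k/ → /ŋ/, giving /ŋuʒb/.
Under (C)V(N), the unsyllabifiable consonants are /ʒ/, /b/ (only a nasal (/m/, /n/, or /ŋ/) is licensed in coda position; onsets are limited to one consonant).
Each unlicensed consonant becomes the onset of a new syllable: /ʒ/ → /ʒu/, /b/ → /bu/.

ŋuʒubu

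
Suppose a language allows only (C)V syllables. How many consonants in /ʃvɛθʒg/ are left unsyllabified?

Syllabifying with onset maximization leaves /ʃ/, /θ/, /ʒ/, /g/ stranded (no codas are permitted; onsets are limited to one consonant).

4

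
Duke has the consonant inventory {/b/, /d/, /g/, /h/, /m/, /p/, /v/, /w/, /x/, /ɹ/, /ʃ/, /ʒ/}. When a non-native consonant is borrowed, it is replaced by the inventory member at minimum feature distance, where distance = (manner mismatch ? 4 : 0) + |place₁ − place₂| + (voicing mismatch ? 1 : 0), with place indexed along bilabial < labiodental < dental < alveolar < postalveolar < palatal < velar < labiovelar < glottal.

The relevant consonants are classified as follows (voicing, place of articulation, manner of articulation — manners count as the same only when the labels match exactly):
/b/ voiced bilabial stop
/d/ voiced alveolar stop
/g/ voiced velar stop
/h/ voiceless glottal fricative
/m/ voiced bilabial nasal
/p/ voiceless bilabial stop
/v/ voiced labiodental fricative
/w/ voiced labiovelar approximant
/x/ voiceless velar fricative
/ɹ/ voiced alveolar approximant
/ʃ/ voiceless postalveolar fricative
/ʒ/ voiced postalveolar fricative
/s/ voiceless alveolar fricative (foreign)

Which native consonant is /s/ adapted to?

ʃ

/ʃ/ is closest: same manner (fricative), place distance 1 (alveolar→postalveolar), same voicing; total 1. Next closest is /ʒ/ at distance 2.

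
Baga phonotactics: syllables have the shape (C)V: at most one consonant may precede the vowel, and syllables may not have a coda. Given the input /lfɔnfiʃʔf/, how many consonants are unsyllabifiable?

The consonants /l/, /n/, /ʃ/, /ʔ/, /f/ cannot be parsed into a legal (C)V syllable (no codas are permitted; onsets are limited to one consonant).

5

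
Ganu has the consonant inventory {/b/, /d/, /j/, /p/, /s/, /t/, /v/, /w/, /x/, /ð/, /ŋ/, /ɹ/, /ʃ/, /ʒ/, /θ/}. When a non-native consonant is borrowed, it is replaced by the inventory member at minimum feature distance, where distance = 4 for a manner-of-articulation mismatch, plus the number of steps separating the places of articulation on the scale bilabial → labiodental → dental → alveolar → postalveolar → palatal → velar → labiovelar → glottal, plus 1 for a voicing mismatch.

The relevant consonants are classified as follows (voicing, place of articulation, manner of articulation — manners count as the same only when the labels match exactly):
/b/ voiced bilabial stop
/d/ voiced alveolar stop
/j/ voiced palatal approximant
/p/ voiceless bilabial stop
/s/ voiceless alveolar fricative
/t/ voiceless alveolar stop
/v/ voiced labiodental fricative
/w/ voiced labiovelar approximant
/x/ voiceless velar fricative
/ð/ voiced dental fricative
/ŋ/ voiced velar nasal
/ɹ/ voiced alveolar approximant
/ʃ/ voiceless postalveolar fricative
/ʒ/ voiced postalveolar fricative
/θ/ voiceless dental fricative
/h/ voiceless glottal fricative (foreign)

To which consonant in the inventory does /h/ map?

x

/x/ is closest: same manner (fricative), place distance 2 (glottal→velar), same voicing; total 2. Next closest is /ʃ/ at distance 4.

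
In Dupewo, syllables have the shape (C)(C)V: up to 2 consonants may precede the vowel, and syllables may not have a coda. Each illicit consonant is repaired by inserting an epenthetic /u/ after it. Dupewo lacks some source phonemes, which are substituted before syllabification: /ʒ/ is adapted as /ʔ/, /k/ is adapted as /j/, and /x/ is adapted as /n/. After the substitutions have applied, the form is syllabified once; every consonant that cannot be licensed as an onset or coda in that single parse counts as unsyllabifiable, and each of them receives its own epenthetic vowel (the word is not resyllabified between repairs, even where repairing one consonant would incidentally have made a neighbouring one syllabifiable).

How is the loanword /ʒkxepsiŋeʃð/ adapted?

ʔujnepsiŋeʃuðu

Substitution: /ʒ/ → /ʔ/, /k/ → /j/, /x/ → /n/, giving /ʔjnepsiŋeʃð/.
The consonants /ʔ/, /ʃ/, /ð/ cannot be parsed into a legal (C)(C)V syllable (no codas are permitted; onsets may contain at most 2 consonants).
Epenthesis after each stranded consonant: /ʔ/ → /ʔu/, /ʃ/ → /ʃu/, /ð/ → /ðu/.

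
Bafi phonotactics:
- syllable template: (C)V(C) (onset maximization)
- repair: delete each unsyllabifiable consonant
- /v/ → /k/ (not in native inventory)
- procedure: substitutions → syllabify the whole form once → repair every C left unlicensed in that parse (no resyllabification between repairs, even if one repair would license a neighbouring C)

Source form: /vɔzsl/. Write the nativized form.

Substitution: /v/ → /k/, giving /kɔzsl/.
Syllabifying with onset maximization leaves /s/, /l/ stranded (at most one coda consonant is licensed; onsets are limited to one consonant).
Deletion applies to /s/, /l/.

kɔz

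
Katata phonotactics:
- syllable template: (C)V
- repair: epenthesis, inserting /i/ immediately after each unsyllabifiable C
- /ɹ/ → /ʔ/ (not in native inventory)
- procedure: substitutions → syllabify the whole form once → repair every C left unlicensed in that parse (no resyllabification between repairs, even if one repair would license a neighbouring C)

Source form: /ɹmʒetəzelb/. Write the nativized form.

Substitution: /ɹ/ → /ʔ/, giving /ʔmʒetəzelb/.
The consonants /ʔ/, /m/, /l/, /b/ cannot be parsed into a legal (C)V syllable (no codas are permitted; onsets are limited to one consonant).
Inserting the epenthetic vowel yields /ʔ/ → /ʔi/, /m/ → /mi/, /l/ → /li/, /b/ → /bi/.

ʔimiʒetəzelibi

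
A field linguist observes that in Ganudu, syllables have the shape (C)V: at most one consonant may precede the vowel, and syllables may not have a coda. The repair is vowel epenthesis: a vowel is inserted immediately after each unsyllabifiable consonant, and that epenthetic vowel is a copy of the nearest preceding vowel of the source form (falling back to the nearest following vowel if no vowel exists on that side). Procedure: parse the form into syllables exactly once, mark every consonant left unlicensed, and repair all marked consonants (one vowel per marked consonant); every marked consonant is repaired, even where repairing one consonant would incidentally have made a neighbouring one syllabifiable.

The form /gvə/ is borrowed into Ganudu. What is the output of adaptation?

Syllabifying with onset maximization leaves /g/ stranded (no codas are permitted; onsets are limited to one consonant).
Inserting the epenthetic vowel yields /g/ → /gə/.

gəvə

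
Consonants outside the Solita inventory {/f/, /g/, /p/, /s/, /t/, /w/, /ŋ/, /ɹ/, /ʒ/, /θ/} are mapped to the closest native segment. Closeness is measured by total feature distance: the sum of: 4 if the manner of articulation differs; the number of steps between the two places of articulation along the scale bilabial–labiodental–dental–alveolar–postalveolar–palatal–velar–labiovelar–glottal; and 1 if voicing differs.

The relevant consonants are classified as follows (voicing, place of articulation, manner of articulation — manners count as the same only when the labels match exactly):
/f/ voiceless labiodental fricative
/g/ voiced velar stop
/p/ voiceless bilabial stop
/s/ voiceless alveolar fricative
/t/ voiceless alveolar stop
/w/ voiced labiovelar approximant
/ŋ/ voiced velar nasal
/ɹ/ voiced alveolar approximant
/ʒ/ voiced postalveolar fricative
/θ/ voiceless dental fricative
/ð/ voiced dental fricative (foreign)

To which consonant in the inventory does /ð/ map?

/θ/ is closest: same manner (fricative), place distance 0 (dental→dental), voicing differs (+1); total 1. Next closest is /f/ at distance 2.

θ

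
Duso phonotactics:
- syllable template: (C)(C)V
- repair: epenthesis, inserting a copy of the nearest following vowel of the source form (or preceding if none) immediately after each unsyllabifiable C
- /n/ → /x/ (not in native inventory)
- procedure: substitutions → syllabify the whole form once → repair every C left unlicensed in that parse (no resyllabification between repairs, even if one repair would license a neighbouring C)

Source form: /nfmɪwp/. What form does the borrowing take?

Substitution: /n/ → /x/, giving /xfmɪwp/.
Syllabifying with onset maximization leaves /x/, /w/, /p/ stranded (no codas are permitted; onsets may contain at most 2 consonants).
Epenthesis after each stranded consonant: /x/ → /xɪ/, /w/ → /wɪ/, /p/ → /pɪ/.

xɪfmɪwɪpɪ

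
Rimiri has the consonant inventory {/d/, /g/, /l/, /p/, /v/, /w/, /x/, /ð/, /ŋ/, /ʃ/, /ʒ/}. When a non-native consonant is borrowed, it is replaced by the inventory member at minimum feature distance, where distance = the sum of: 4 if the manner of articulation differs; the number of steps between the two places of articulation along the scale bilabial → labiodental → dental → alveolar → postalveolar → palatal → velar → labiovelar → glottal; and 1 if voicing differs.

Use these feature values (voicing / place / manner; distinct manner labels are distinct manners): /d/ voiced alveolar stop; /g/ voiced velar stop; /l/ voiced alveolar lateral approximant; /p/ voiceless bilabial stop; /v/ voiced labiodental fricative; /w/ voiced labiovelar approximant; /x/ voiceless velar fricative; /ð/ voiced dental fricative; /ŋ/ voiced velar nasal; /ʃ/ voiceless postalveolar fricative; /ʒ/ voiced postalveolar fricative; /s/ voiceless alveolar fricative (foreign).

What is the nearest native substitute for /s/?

/ʃ/ is closest: same manner (fricative), place distance 1 (alveolar→postalveolar), same voicing; total 1. Next closest is /ð/ at distance 2.

ʃ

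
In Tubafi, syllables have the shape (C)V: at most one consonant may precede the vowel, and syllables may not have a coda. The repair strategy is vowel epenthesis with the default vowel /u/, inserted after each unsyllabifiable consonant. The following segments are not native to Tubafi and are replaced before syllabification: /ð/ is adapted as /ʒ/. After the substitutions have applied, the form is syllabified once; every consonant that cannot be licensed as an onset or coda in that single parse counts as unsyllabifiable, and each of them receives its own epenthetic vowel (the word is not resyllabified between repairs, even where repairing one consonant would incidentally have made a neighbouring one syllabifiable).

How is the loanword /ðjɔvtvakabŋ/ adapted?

Substitution: /ð/ → /ʒ/, giving /ʒjɔvtvakabŋ/.
The consonants /ʒ/, /v/, /t/, /b/, /ŋ/ cannot be parsed into a legal (C)V syllable (no codas are permitted; onsets are limited to one consonant).
Inserting the epenthetic vowel yields /ʒ/ → /ʒu/, /v/ → /vu/, /t/ → /tu/, /b/ → /bu/, /ŋ/ → /ŋu/.

ʒujɔvutuvakabuŋu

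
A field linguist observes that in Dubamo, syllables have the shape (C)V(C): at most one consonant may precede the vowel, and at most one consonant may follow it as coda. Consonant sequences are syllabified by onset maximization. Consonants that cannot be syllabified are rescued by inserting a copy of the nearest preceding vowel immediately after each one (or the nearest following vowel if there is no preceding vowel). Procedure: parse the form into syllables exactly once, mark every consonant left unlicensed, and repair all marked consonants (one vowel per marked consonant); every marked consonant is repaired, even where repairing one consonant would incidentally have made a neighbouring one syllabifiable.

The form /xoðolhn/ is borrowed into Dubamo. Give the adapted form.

Under (C)V(C), the unsyllabifiable consonants are /h/, /n/ (at most one coda consonant is licensed; onsets are limited to one consonant).
Each unlicensed consonant becomes the onset of a new syllable: /h/ → /ho/, /n/ → /no/.

xoðolhono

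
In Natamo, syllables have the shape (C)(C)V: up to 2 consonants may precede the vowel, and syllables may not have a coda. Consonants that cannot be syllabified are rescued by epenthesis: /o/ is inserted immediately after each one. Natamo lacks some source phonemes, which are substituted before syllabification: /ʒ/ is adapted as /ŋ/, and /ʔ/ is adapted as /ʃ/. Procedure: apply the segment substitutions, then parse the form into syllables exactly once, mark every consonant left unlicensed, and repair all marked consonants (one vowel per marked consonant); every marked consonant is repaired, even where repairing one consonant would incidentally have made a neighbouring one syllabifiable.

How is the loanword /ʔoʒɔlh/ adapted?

ʃoŋɔloho

Substitution: /ʔ/ → /ʃ/, /ʒ/ → /ŋ/, giving /ʃoŋɔlh/.
Syllabifying with onset maximization leaves /l/, /h/ stranded (no codas are permitted; onsets may contain at most 2 consonants).
Each unlicensed consonant becomes the onset of a new syllable: /l/ → /lo/, /h/ → /ho/.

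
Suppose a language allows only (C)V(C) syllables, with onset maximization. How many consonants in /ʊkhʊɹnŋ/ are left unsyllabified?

2

The consonants /n/, /ŋ/ cannot be parsed into a legal (C)V(C) syllable (at most one coda consonant is licensed; onsets are limited to one consonant).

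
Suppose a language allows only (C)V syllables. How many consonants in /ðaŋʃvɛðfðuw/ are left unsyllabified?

Under (C)V, the unsyllabifiable consonants are /ŋ/, /ʃ/, /ð/, /f/, /w/ (no codas are permitted; onsets are limited to one consonant).

5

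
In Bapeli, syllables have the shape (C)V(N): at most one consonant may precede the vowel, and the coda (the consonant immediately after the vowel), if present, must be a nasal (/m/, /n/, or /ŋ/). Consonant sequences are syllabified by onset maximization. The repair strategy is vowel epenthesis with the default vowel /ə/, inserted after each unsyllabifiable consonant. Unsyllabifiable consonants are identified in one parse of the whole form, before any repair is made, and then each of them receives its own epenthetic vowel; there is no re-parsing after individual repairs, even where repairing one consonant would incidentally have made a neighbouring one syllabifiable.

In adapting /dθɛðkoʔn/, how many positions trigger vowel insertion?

The unsyllabifiable consonants are /d/, /ð/, /ʔ/, /n/; each receives one epenthetic vowel.

4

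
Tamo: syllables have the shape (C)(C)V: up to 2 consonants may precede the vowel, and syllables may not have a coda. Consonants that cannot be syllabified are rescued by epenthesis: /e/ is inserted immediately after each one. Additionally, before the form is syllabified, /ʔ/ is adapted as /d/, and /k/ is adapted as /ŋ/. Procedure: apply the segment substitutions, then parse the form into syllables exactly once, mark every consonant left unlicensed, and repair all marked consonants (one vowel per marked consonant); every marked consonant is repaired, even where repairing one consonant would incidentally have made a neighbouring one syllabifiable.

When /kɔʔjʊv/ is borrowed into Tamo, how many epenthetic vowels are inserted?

1

After substitution the input is /ŋɔdjʊv/.
The unsyllabifiable consonants are /v/; each receives one epenthetic vowel.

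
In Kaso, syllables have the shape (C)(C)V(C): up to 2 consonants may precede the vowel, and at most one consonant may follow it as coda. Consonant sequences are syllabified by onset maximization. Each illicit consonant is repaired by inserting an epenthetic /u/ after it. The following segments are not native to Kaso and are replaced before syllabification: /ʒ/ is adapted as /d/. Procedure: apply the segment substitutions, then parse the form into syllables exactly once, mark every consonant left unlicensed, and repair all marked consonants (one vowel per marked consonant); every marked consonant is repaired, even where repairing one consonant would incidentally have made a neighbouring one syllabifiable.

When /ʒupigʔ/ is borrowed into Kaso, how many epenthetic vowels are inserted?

1

After substitution the input is /dupigʔ/.
The unsyllabifiable consonants are /ʔ/; each receives one epenthetic vowel.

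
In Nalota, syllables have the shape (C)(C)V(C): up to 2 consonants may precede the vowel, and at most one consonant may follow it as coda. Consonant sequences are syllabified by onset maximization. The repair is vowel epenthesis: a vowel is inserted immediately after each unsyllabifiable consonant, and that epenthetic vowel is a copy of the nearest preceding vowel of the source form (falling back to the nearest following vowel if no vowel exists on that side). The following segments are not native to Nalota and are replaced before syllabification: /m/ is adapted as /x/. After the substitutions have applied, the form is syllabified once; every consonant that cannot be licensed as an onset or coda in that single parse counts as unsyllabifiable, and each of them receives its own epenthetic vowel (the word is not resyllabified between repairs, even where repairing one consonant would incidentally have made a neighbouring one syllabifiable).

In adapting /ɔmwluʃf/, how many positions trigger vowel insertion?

After substitution the input is /ɔxwluʃf/.
The unsyllabifiable consonants are /f/; each receives one epenthetic vowel.

1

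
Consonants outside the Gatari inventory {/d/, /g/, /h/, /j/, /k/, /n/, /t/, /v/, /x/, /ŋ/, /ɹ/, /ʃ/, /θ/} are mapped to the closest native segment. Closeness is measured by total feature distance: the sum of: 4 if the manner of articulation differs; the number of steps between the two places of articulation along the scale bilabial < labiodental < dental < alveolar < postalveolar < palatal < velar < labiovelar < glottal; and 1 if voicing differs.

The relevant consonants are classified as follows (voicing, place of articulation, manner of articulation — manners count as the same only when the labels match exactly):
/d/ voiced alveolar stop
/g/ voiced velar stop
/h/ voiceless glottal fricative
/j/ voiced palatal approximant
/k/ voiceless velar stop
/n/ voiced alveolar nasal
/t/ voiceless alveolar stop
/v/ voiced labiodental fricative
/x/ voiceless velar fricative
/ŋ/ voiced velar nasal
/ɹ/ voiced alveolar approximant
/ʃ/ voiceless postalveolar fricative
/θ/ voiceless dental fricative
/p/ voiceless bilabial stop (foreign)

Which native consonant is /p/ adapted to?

t

/t/ is closest: same manner (stop), place distance 3 (bilabial→alveolar), same voicing; total 3. Next closest is /d/ at distance 4.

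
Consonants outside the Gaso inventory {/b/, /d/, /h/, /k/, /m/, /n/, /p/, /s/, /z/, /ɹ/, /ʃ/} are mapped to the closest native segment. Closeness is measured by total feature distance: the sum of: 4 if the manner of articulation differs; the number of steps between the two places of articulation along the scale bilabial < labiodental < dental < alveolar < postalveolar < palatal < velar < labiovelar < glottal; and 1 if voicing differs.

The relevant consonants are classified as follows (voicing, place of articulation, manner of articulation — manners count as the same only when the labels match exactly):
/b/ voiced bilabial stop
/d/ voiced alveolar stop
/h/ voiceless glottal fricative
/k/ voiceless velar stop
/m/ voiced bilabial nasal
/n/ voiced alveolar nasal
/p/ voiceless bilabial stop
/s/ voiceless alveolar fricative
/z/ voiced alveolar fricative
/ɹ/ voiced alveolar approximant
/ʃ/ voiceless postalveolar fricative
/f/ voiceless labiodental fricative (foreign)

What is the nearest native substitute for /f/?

/s/ is closest: same manner (fricative), place distance 2 (labiodental→alveolar), same voicing; total 2. Next closest is /z/ at distance 3.

s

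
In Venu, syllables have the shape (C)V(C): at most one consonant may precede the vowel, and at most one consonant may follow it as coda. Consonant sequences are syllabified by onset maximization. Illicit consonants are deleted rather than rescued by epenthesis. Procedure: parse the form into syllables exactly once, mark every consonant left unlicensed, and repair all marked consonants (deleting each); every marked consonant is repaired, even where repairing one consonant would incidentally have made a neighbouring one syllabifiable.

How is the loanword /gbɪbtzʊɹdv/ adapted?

The consonants /g/, /t/, /d/, /v/ cannot be parsed into a legal (C)V(C) syllable (at most one coda consonant is licensed; onsets are limited to one consonant).
Deleting the stranded consonants removes /g/, /t/, /d/, /v/.

bɪbzʊɹ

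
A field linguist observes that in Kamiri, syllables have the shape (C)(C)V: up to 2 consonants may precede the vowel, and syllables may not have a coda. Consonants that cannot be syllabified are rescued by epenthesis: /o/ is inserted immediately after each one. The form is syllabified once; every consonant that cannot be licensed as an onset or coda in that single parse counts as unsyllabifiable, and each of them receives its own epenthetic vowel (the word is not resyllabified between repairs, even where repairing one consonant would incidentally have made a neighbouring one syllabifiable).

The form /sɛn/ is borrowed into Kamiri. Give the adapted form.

sɛno

Under (C)(C)V, the unsyllabifiable consonants are /n/ (no codas are permitted; onsets may contain at most 2 consonants).
Inserting the epenthetic vowel yields /n/ → /no/.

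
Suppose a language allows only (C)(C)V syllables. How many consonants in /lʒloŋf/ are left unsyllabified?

The consonants /l/, /ŋ/, /f/ cannot be parsed into a legal (C)(C)V syllable (no codas are permitted; onsets may contain at most 2 consonants).

3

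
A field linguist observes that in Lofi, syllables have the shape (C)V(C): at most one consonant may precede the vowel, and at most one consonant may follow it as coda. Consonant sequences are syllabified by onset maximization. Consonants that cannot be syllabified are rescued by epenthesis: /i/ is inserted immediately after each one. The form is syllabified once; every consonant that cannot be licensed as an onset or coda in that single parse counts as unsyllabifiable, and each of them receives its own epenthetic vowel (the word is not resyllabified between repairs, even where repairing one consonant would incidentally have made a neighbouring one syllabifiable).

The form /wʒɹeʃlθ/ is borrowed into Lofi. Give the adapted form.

Under (C)V(C), the unsyllabifiable consonants are /w/, /ʒ/, /l/, /θ/ (at most one coda consonant is licensed; onsets are limited to one consonant).
Each unlicensed consonant becomes the onset of a new syllable: /w/ → /wi/, /ʒ/ → /ʒi/, /l/ → /li/, /θ/ → /θi/.

wiʒiɹeʃliθi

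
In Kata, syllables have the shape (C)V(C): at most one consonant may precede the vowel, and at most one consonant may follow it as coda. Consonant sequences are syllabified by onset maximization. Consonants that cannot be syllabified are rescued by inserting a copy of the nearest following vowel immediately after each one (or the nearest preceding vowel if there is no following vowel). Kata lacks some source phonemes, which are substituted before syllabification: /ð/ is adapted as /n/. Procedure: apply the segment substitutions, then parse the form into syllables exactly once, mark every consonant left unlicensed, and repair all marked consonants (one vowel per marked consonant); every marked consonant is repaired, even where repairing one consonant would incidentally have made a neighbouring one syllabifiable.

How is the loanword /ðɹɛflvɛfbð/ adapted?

nɛɹɛflɛvɛfbɛnɛ

Substitution: /ð/ → /n/, giving /nɹɛflvɛfbn/.
Syllabifying with onset maximization leaves /n/, /l/, /b/, /n/ stranded (at most one coda consonant is licensed; onsets are limited to one consonant).
Each unlicensed consonant becomes the onset of a new syllable: /n/ → /nɛ/, /l/ → /lɛ/, /b/ → /bɛ/, /n/ → /nɛ/.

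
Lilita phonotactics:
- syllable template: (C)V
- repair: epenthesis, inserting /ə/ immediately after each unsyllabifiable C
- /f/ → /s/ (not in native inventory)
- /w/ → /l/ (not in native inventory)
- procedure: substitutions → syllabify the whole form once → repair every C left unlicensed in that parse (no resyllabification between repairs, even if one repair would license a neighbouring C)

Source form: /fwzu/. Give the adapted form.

Substitution: /f/ → /s/, /w/ → /l/, giving /slzu/.
The consonants /s/, /l/ cannot be parsed into a legal (C)V syllable (no codas are permitted; onsets are limited to one consonant).
Each unlicensed consonant becomes the onset of a new syllable: /s/ → /sə/, /l/ → /lə/.

sələzu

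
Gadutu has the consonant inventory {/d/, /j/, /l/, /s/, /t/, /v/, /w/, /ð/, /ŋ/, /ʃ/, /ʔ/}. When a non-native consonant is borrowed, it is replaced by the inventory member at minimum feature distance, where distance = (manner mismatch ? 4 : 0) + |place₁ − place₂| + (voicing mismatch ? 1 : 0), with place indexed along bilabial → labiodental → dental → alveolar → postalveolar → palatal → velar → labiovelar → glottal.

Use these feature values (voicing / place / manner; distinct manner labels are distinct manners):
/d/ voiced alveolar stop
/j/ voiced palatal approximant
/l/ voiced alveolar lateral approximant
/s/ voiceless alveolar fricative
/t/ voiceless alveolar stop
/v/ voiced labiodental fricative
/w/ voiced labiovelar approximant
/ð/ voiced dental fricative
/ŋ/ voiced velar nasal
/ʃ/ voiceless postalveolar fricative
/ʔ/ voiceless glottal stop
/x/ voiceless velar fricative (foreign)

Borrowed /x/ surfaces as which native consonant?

/ʃ/ is closest: same manner (fricative), place distance 2 (velar→postalveolar), same voicing; total 2. Next closest is /s/ at distance 3.

ʃ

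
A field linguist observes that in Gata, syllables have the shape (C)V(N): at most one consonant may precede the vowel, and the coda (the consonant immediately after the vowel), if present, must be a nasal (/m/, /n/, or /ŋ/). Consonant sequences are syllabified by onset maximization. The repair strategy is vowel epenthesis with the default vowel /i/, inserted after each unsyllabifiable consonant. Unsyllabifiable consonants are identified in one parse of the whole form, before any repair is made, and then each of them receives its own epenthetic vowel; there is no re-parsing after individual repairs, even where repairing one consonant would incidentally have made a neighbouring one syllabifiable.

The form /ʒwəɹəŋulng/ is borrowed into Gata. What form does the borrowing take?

Syllabifying with onset maximization leaves /ʒ/, /l/, /n/, /g/ stranded (only a nasal (/m/, /n/, or /ŋ/) is licensed in coda position; onsets are limited to one consonant).
Inserting the epenthetic vowel yields /ʒ/ → /ʒi/, /l/ → /li/, /n/ → /ni/, /g/ → /gi/.

ʒiwəɹəŋulinigi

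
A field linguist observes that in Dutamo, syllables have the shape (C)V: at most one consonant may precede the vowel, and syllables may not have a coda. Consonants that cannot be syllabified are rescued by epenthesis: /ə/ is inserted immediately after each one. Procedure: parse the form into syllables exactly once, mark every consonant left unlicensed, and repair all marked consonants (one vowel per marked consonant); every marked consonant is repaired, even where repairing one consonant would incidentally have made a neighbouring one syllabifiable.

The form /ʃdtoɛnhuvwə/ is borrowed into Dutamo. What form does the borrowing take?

ʃədətoɛnəhuvəwə

The consonants /ʃ/, /d/, /n/, /v/ cannot be parsed into a legal (C)V syllable (no codas are permitted; onsets are limited to one consonant).
Epenthesis after each stranded consonant: /ʃ/ → /ʃə/, /d/ → /də/, /n/ → /nə/, /v/ → /və/.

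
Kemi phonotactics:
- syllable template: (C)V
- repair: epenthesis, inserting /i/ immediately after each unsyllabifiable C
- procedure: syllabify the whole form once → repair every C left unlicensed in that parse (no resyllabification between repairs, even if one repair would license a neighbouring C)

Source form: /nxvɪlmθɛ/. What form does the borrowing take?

nixivɪlimiθɛ

The consonants /n/, /x/, /l/, /m/ cannot be parsed into a legal (C)V syllable (no codas are permitted; onsets are limited to one consonant).
Inserting the epenthetic vowel yields /n/ → /ni/, /x/ → /xi/, /l/ → /li/, /m/ → /mi/.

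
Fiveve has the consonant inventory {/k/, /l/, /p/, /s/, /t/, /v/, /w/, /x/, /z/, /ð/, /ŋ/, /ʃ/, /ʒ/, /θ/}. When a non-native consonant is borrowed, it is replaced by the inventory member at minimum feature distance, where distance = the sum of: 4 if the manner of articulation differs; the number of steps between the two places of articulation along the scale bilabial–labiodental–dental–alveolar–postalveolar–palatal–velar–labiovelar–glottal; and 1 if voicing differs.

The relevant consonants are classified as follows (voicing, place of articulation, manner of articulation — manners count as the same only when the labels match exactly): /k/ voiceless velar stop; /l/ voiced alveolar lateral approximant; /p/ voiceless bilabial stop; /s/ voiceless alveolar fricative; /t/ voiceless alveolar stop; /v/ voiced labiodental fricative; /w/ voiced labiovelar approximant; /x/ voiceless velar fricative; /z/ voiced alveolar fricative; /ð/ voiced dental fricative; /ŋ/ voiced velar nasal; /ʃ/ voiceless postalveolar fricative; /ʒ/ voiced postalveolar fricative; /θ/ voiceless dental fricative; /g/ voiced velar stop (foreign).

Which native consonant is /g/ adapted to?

k

/k/ is closest: same manner (stop), place distance 0 (velar→velar), voicing differs (+1); total 1. Next closest is /t/ at distance 4.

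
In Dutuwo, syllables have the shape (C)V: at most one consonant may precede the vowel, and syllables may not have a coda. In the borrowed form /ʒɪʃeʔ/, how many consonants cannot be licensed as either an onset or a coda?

1

Under (C)V, the unsyllabifiable consonants are /ʔ/ (no codas are permitted; onsets are limited to one consonant).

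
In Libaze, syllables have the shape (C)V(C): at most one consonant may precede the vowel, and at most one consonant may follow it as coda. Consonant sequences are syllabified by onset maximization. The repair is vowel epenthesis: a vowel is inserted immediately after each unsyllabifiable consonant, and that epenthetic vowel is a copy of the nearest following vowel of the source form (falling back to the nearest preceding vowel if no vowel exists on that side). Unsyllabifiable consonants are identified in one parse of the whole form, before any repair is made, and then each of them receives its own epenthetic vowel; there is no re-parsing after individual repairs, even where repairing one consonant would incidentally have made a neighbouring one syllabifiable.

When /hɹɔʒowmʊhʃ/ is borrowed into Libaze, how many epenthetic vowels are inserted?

2

The unsyllabifiable consonants are /h/, /ʃ/; each receives one epenthetic vowel.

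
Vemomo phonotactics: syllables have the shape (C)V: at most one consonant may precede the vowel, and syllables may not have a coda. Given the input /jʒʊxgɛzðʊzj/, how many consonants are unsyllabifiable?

5

Syllabifying with onset maximization leaves /j/, /x/, /z/, /z/, /j/ stranded (no codas are permitted; onsets are limited to one consonant).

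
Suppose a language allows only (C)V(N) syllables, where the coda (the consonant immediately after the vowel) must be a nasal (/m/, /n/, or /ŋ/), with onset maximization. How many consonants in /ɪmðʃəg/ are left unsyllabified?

Syllabifying with onset maximization leaves /ð/, /g/ stranded (only a nasal (/m/, /n/, or /ŋ/) is licensed in coda position; onsets are limited to one consonant).

2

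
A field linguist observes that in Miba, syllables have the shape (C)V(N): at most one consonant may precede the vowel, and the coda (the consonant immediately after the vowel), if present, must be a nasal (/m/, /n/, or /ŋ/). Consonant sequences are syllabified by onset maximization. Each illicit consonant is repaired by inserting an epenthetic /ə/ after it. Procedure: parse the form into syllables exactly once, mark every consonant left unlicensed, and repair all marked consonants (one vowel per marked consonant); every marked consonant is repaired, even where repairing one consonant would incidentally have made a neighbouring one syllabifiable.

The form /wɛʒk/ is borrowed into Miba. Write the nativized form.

wɛʒəkə

Under (C)V(N), the unsyllabifiable consonants are /ʒ/, /k/ (only a nasal (/m/, /n/, or /ŋ/) is licensed in coda position; onsets are limited to one consonant).
Each unlicensed consonant becomes the onset of a new syllable: /ʒ/ → /ʒə/, /k/ → /kə/.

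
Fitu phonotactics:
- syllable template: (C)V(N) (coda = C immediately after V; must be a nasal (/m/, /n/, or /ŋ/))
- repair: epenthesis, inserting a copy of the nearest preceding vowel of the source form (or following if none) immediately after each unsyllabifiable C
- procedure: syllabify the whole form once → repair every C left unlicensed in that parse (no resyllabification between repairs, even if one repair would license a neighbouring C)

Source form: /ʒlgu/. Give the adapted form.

ʒulugu

Syllabifying with onset maximization leaves /ʒ/, /l/ stranded (only a nasal (/m/, /n/, or /ŋ/) is licensed in coda position; onsets are limited to one consonant).
Epenthesis after each stranded consonant: /ʒ/ → /ʒu/, /l/ → /lu/.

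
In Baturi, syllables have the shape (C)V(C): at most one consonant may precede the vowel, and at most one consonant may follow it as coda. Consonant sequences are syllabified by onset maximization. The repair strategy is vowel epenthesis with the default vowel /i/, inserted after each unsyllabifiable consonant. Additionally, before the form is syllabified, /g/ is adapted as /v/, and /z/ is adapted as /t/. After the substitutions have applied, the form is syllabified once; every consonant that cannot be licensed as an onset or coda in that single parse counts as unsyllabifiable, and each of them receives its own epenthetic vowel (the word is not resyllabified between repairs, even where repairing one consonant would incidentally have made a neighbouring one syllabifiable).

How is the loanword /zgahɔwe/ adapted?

tivahɔwe

Substitution: /z/ → /t/, /g/ → /v/, giving /tvahɔwe/.
Syllabifying with onset maximization leaves /t/ stranded (at most one coda consonant is licensed; onsets are limited to one consonant).
Inserting the epenthetic vowel yields /t/ → /ti/.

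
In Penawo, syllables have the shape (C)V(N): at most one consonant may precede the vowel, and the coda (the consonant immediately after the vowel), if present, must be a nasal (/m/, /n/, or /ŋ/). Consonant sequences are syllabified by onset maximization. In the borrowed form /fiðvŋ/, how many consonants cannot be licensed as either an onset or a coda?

3

Under (C)V(N), the unsyllabifiable consonants are /ð/, /v/, /ŋ/ (only a nasal (/m/, /n/, or /ŋ/) is licensed in coda position; onsets are limited to one consonant).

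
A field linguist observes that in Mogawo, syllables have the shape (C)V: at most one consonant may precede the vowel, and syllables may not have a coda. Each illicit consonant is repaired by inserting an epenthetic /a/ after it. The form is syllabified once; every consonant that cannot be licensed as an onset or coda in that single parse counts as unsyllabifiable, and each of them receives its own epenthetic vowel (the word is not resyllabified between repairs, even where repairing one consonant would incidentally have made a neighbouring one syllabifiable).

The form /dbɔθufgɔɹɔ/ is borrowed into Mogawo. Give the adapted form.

dabɔθufagɔɹɔ

The consonants /d/, /f/ cannot be parsed into a legal (C)V syllable (no codas are permitted; onsets are limited to one consonant).
Inserting the epenthetic vowel yields /d/ → /da/, /f/ → /fa/.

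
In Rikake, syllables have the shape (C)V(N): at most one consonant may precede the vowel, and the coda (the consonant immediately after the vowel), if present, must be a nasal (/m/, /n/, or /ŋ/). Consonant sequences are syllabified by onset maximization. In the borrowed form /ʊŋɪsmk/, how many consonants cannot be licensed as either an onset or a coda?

3

The consonants /s/, /m/, /k/ cannot be parsed into a legal (C)V(N) syllable (only a nasal (/m/, /n/, or /ŋ/) is licensed in coda position; onsets are limited to one consonant).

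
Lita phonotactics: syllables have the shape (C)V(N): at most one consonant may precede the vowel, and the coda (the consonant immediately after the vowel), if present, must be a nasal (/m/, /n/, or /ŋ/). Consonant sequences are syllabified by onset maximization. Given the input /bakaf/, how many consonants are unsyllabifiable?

1

The consonants /f/ cannot be parsed into a legal (C)V(N) syllable (only a nasal (/m/, /n/, or /ŋ/) is licensed in coda position; onsets are limited to one consonant).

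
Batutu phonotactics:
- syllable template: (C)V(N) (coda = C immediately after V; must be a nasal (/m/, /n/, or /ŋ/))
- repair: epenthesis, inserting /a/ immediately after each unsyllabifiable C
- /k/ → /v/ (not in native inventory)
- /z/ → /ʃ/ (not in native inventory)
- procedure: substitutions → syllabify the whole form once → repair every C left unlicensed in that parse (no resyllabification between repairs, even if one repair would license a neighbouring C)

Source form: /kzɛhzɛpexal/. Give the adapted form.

Substitution: /k/ → /v/, /z/ → /ʃ/, giving /vʃɛhʃɛpexal/.
Syllabifying with onset maximization leaves /v/, /h/, /l/ stranded (only a nasal (/m/, /n/, or /ŋ/) is licensed in coda position; onsets are limited to one consonant).
Epenthesis after each stranded consonant: /v/ → /va/, /h/ → /ha/, /l/ → /la/.

vaʃɛhaʃɛpexala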